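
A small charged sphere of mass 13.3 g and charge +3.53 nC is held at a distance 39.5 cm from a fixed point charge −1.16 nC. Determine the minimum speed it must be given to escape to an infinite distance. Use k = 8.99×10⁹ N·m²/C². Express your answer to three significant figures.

3.74×10⁻³ m/s

To just escape, total mechanical energy must reach zero at infinity: ½mv²_min + U = 0, so ½mv²_min = −U = |kQq|/r.
|U| = |kQq|/r = (8.99×10⁹ N·m²/C²)(1.16×10⁻⁹)(3.53×10⁻⁹)/(0.395) = 9.32×10⁻⁸ J.
v_min = √(2|U|/m) = √(2·9.32×10⁻⁸/0.0133) = 3.74×10⁻³ m/s.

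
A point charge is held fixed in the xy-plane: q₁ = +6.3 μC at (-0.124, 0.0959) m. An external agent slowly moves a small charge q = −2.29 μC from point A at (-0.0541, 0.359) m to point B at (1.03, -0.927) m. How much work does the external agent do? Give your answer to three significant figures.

For quasistatic motion the external work equals the change in potential energy: W_ext = qΔV = q(V_B − V_A).
At A: distance to the source charge is 0.272 m; V_A = kq₁/r = 2.08×10⁵ V.
At B: distance to the source charge is 1.54 m; V_B = kq₁/r = 3.67×10⁴ V.
ΔV = V_B − V_A = -1.71×10⁵ V.
W_ext = qΔV = (-2.29×10⁻⁶ C)(-1.71×10⁵ V) = 0.392 J.

0.392 J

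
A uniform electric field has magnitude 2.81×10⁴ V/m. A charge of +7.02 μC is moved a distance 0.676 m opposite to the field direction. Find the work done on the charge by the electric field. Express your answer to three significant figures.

The potential change for a displacement 0.676 m opposite to the field direction is ΔV = +Ed = 1.90×10⁴ V.
W_field = −qΔV = -0.133 J.

-0.133 J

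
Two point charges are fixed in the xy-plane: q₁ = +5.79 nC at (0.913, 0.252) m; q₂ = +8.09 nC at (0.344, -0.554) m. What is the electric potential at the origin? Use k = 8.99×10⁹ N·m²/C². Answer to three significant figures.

The total potential is the scalar sum of each charge's contribution, V = Σ kqᵢ/rᵢ.
Distances from the field point to each charge: r₁ = 0.947 m, r₂ = 0.652 m.
V = k[(5.79×10⁻⁹)/(0.947) + (8.09×10⁻⁹)/(0.652)] = 166 V.

166 V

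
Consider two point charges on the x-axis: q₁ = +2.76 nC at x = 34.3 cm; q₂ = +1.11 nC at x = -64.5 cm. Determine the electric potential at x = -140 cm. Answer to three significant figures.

Electric potential is a scalar, so the contributions from each charge add algebraically: V = Σ kqᵢ/rᵢ.
Distances from the field point to each charge: r₁ = 1.74 m, r₂ = 0.755 m.
V = k[(2.76×10⁻⁹)/(1.74) + (1.11×10⁻⁹)/(0.755)] = 27.5 V.

27.5 V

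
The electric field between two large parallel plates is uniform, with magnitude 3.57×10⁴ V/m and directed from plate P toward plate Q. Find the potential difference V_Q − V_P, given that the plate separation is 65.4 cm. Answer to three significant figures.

In a uniform field, potential decreases in the direction of E: ΔV = −E·d for a displacement d parallel to E.
Going from P to Q is a displacement of 65.4 cm along the field, so V_Q − V_P = −Ed = -2.33×10⁴ V.

-2.33×10⁴ V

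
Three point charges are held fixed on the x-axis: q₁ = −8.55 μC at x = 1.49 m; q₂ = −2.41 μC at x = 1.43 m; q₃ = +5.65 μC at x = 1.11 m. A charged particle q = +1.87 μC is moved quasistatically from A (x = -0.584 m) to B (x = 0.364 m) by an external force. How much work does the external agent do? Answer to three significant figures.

-4.98×10⁻³ J

For quasistatic motion the external work equals the change in potential energy: W_ext = qΔV = q(V_B − V_A).
At A: distances to the source charges are 2.07 m, 2.01 m, 1.69 m; V_A = Σ kqᵢ/rᵢ = -1.78×10⁴ V.
At B: distances to the source charges are 1.13 m, 1.07 m, 0.746 m; V_B = Σ kqᵢ/rᵢ = -2.05×10⁴ V.
ΔV = V_B − V_A = -2670 V.
W_ext = qΔV = (1.87×10⁻⁶ C)(-2670 V) = -4.98×10⁻³ J.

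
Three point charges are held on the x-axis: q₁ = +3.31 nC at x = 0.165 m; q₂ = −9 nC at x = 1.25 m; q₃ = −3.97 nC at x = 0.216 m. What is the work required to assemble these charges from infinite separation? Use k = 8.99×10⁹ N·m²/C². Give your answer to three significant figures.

-2.25×10⁻⁶ J

The assembly work is the sum of pairwise potential energies, U = Σ_{i<j} kqᵢqⱼ/rᵢⱼ.
Pair separations: r₁₂ = 1.08 m, r₁₃ = 0.0510 m, r₂₃ = 1.03 m.
U = (-2.47×10⁻⁷) + (-2.32×10⁻⁶) + (3.11×10⁻⁷) = -2.25×10⁻⁶ J.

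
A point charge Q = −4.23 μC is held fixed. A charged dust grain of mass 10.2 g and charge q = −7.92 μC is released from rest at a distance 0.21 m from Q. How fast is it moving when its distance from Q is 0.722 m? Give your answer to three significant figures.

Only the electrostatic force acts, so mechanical energy is conserved: ½mv² = U₁ − U₂ = kQq(1/r₁ − 1/r₂).
U₁ − U₂ = (8.99×10⁹ N·m²/C²)(-4.23×10⁻⁶ C)(-7.92×10⁻⁶ C)(1/0.210 − 1/0.722) = 1.02 J.
v = √(2·1.02/0.0102) = 14.1 m/s.

14.1 m/s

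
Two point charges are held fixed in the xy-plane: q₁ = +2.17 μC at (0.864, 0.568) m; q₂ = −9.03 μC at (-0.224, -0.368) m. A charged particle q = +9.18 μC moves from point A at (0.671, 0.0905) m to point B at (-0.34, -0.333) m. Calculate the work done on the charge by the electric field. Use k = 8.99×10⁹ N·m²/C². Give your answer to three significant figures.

The work done by the electric force is W_field = −ΔU = −q(V_B − V_A) = q(V_A − V_B).
At A: distances to the source charges are 0.515 m, 1.01 m; V_A = Σ kqᵢ/rᵢ = -4.28×10⁴ V.
At B: distances to the source charges are 1.50 m, 0.121 m; V_B = Σ kqᵢ/rᵢ = -6.57×10⁵ V.
ΔV = V_B − V_A = -6.14×10⁵ V.
W_field = −qΔV = −(9.18×10⁻⁶ C)(-6.14×10⁵ V) = 5.64 J.

5.64 J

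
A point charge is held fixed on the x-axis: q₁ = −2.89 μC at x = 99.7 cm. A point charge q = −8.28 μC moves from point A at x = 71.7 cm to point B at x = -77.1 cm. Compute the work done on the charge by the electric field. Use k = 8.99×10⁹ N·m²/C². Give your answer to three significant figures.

The work done by the electric force is W_field = −ΔU = −q(V_B − V_A) = q(V_A − V_B).
At A: distance to the source charge is 0.280 m; V_A = kq₁/r = -9.28×10⁴ V.
At B: distance to the source charge is 1.77 m; V_B = kq₁/r = -1.47×10⁴ V.
ΔV = V_B − V_A = 7.81×10⁴ V.
W_field = −qΔV = −(-8.28×10⁻⁶ C)(7.81×10⁴ V) = 0.647 J.

0.647 J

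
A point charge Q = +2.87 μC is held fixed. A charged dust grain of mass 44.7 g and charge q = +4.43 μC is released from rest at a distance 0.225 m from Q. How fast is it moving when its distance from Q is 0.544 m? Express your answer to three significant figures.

Only the electrostatic force acts, so mechanical energy is conserved: ½mv² = U₁ − U₂ = kQq(1/r₁ − 1/r₂).
U₁ − U₂ = (8.99×10⁹ N·m²/C²)(2.87×10⁻⁶ C)(4.43×10⁻⁶ C)(1/0.225 − 1/0.544) = 0.298 J.
v = √(2·0.298/0.0447) = 3.65 m/s.

3.65 m/s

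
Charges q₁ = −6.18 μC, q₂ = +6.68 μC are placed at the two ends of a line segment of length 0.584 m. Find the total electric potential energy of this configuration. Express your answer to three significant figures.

The assembly work is the sum of pairwise potential energies, U = Σ_{i<j} kqᵢqⱼ/rᵢⱼ.
The separation is r = 0.584 m.
U = (-0.635) = -0.635 J.

-0.635 J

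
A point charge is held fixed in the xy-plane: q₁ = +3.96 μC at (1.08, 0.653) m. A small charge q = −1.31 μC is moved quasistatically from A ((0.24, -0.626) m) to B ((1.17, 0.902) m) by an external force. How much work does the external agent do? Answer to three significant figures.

-0.146 J

For quasistatic motion the external work equals the change in potential energy: W_ext = qΔV = q(V_B − V_A).
At A: distance to the source charge is 1.53 m; V_A = kq₁/r = 2.33×10⁴ V.
At B: distance to the source charge is 0.265 m; V_B = kq₁/r = 1.34×10⁵ V.
ΔV = V_B − V_A = 1.11×10⁵ V.
W_ext = qΔV = (-1.31×10⁻⁶ C)(1.11×10⁵ V) = -0.146 J.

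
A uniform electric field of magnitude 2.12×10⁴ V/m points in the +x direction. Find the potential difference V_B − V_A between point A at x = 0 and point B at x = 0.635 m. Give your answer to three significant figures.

-1.35×10⁴ V

In a uniform field, potential decreases in the direction of E: V_B − V_A = −E·Δx.
V_B − V_A = −(2.12×10⁴ V/m)(0.635 m) = -1.35×10⁴ V.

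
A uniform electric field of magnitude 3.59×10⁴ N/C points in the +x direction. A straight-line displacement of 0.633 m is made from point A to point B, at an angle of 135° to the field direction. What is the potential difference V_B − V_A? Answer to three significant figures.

1.61×10⁴ V

Only the component of displacement along E changes the potential: ΔV = −E·d·cosθ.
ΔV = −(3.59×10⁴ V/m)(0.633 m)cos135° = 1.61×10⁴ V.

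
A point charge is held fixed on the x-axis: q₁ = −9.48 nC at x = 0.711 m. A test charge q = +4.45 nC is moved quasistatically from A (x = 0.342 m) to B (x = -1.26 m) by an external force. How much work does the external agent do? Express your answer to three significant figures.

For quasistatic motion the external work equals the change in potential energy: W_ext = qΔV = q(V_B − V_A).
At A: distance to the source charge is 0.369 m; V_A = kq₁/r = -231 V.
At B: distance to the source charge is 1.97 m; V_B = kq₁/r = -43.2 V.
ΔV = V_B − V_A = 188 V.
W_ext = qΔV = (4.45×10⁻⁹ C)(188 V) = 8.35×10⁻⁷ J.

8.35×10⁻⁷ J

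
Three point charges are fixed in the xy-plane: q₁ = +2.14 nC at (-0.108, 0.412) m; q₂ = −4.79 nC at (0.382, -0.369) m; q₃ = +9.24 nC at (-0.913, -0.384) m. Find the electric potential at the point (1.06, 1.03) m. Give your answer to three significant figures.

Electric potential is a scalar, so the contributions from each charge add algebraically: V = Σ kqᵢ/rᵢ.
Distances from the field point to each charge: r₁ = 1.32 m, r₂ = 1.55 m, r₃ = 2.43 m.
V = k[(2.14×10⁻⁹)/(1.32) + (-4.79×10⁻⁹)/(1.55) + (9.24×10⁻⁹)/(2.43)] = 21.1 V.

21.1 V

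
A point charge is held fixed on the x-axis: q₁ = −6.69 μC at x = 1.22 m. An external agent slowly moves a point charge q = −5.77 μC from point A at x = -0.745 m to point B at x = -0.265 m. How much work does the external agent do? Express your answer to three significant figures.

0.0571 J

For quasistatic motion the external work equals the change in potential energy: W_ext = qΔV = q(V_B − V_A).
At A: distance to the source charge is 1.96 m; V_A = kq₁/r = -3.06×10⁴ V.
At B: distance to the source charge is 1.48 m; V_B = kq₁/r = -4.05×10⁴ V.
ΔV = V_B − V_A = -9890 V.
W_ext = qΔV = (-5.77×10⁻⁶ C)(-9890 V) = 0.0571 J.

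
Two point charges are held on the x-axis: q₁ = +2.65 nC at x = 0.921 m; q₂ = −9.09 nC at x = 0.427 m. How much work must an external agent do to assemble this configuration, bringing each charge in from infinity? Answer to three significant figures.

-4.38×10⁻⁷ J

The assembly work is the sum of pairwise potential energies, U = Σ_{i<j} kqᵢqⱼ/rᵢⱼ.
Pair separations: r₁₂ = 0.494 m.
U = (-4.38×10⁻⁷) = -4.38×10⁻⁷ J.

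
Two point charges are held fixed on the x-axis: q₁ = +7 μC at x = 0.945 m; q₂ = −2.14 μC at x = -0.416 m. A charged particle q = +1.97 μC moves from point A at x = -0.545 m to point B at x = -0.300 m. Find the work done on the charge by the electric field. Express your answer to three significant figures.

The work done by the electric force is W_field = −ΔU = −q(V_B − V_A) = q(V_A − V_B).
At A: distances to the source charges are 1.49 m, 0.129 m; V_A = Σ kqᵢ/rᵢ = -1.07×10⁵ V.
At B: distances to the source charges are 1.24 m, 0.116 m; V_B = Σ kqᵢ/rᵢ = -1.15×10⁵ V.
ΔV = V_B − V_A = -8400 V.
W_field = −qΔV = −(1.97×10⁻⁶ C)(-8400 V) = 0.0166 J.

0.0166 J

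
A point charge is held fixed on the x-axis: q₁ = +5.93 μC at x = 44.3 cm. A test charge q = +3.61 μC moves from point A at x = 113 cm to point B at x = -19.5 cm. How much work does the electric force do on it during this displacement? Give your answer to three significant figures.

-0.0215 J

The work done by the electric force is W_field = −ΔU = −q(V_B − V_A) = q(V_A − V_B).
At A: distance to the source charge is 0.687 m; V_A = kq₁/r = 7.76×10⁴ V.
At B: distance to the source charge is 0.638 m; V_B = kq₁/r = 8.36×10⁴ V.
ΔV = V_B − V_A = 5960 V.
W_field = −qΔV = −(3.61×10⁻⁶ C)(5960 V) = -0.0215 J.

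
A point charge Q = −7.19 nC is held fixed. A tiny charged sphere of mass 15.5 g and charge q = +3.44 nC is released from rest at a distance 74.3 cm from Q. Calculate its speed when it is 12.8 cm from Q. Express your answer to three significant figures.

Only the electrostatic force acts, so mechanical energy is conserved: ½mv² = U₁ − U₂ = kQq(1/r₁ − 1/r₂).
U₁ − U₂ = (8.99×10⁹ N·m²/C²)(-7.19×10⁻⁹ C)(3.44×10⁻⁹ C)(1/0.743 − 1/0.128) = 1.44×10⁻⁶ J.
v = √(2·1.44×10⁻⁶/0.0155) = 0.0136 m/s.

0.0136 m/s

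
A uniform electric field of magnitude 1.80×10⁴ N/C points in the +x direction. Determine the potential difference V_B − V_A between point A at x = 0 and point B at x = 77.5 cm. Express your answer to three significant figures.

In a uniform field, potential decreases in the direction of E: V_B − V_A = −E·Δx.
V_B − V_A = −(1.80×10⁴ V/m)(0.775 m) = -1.40×10⁴ V.

-1.40×10⁴ V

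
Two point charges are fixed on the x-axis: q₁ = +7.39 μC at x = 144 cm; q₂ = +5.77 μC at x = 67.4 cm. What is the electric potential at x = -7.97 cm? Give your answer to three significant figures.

1.13×10⁵ V

Electric potential is a scalar, so the contributions from each charge add algebraically: V = Σ kqᵢ/rᵢ.
Distances from the field point to each charge: r₁ = 1.52 m, r₂ = 0.754 m.
V = k[(7.39×10⁻⁶)/(1.52) + (5.77×10⁻⁶)/(0.754)] = 1.13×10⁵ V.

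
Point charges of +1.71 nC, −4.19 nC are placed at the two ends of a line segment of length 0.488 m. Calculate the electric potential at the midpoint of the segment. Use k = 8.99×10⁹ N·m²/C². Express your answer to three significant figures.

-91.4 V

Electric potential is a scalar, so the contributions from each charge add algebraically: V = Σ kqᵢ/rᵢ.
Each charge is 0.244 m from the midpoint.
V = k[(1.71×10⁻⁹)/(0.244) + (-4.19×10⁻⁹)/(0.244)] = -91.4 V.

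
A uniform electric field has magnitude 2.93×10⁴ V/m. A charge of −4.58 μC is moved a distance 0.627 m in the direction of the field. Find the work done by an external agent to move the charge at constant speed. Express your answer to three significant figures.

0.0841 J

The potential change for a displacement 0.627 m in the direction of the field is ΔV = −Ed = -1.84×10⁴ V.
W_ext = qΔV = 0.0841 J.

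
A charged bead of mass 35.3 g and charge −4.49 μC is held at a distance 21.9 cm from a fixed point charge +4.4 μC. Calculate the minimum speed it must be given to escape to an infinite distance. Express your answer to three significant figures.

To just escape, total mechanical energy must reach zero at infinity: ½mv²_min + U = 0, so ½mv²_min = −U = |kQq|/r.
|U| = |kQq|/r = (8.99×10⁹ N·m²/C²)(4.40×10⁻⁶)(4.49×10⁻⁶)/(0.219) = 0.811 J.
v_min = √(2|U|/m) = √(2·0.811/0.0353) = 6.78 m/s.

6.78 m/s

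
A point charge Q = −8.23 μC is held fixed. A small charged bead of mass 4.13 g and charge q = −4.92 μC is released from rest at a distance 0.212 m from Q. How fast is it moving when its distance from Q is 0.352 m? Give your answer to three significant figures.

18.2 m/s

Only the electrostatic force acts, so mechanical energy is conserved: ½mv² = U₁ − U₂ = kQq(1/r₁ − 1/r₂).
U₁ − U₂ = (8.99×10⁹ N·m²/C²)(-8.23×10⁻⁶ C)(-4.92×10⁻⁶ C)(1/0.212 − 1/0.352) = 0.683 J.
v = √(2·0.683/4.13×10⁻³) = 18.2 m/s.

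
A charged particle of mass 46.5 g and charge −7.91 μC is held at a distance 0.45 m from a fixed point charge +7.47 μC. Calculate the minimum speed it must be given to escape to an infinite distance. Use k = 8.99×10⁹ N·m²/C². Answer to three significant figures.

To just escape, total mechanical energy must reach zero at infinity: ½mv²_min + U = 0, so ½mv²_min = −U = |kQq|/r.
|U| = |kQq|/r = (8.99×10⁹ N·m²/C²)(7.47×10⁻⁶)(7.91×10⁻⁶)/(0.450) = 1.18 J.
v_min = √(2|U|/m) = √(2·1.18/0.0465) = 7.13 m/s.

7.13 m/s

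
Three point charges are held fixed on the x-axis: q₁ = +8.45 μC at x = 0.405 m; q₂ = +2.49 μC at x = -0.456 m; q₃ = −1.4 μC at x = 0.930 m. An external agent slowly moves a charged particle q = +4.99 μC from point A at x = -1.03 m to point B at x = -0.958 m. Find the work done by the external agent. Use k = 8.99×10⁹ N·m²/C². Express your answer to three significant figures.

0.0406 J

For quasistatic motion the external work equals the change in potential energy: W_ext = qΔV = q(V_B − V_A).
At A: distances to the source charges are 1.44 m, 0.574 m, 1.96 m; V_A = Σ kqᵢ/rᵢ = 8.55×10⁴ V.
At B: distances to the source charges are 1.36 m, 0.502 m, 1.89 m; V_B = Σ kqᵢ/rᵢ = 9.37×10⁴ V.
ΔV = V_B − V_A = 8140 V.
W_ext = qΔV = (4.99×10⁻⁶ C)(8140 V) = 0.0406 J.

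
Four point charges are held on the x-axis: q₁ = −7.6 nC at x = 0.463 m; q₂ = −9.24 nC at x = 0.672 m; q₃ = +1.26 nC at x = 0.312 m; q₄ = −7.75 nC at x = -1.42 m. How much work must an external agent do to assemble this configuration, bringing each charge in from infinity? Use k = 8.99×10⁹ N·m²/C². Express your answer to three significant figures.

2.70×10⁻⁶ J

The assembly work is the sum of pairwise potential energies, U = Σ_{i<j} kqᵢqⱼ/rᵢⱼ.
Pair separations: r₁₂ = 0.209 m, r₁₃ = 0.151 m, r₁₄ = 1.88 m, r₂₃ = 0.360 m, r₂₄ = 2.09 m, r₃₄ = 1.73 m.
Summing all 6 pair terms gives U = 2.70×10⁻⁶ J.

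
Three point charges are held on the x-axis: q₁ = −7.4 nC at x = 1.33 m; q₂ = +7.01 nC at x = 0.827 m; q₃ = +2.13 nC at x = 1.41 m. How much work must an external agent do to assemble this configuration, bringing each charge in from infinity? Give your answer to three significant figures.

-2.47×10⁻⁶ J

The work to assemble the configuration equals its total potential energy, U = Σ kqᵢqⱼ/rᵢⱼ over all pairs.
Pair separations: r₁₂ = 0.503 m, r₁₃ = 0.0800 m, r₂₃ = 0.583 m.
U = (-9.27×10⁻⁷) + (-1.77×10⁻⁶) + (2.30×10⁻⁷) = -2.47×10⁻⁶ J.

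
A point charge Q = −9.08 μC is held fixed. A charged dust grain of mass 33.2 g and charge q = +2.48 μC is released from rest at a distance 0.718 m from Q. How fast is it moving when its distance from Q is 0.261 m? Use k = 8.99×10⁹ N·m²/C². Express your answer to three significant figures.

Only the electrostatic force acts, so mechanical energy is conserved: ½mv² = U₁ − U₂ = kQq(1/r₁ − 1/r₂).
U₁ − U₂ = (8.99×10⁹ N·m²/C²)(-9.08×10⁻⁶ C)(2.48×10⁻⁶ C)(1/0.718 − 1/0.261) = 0.494 J.
v = √(2·0.494/0.0332) = 5.45 m/s.

5.45 m/s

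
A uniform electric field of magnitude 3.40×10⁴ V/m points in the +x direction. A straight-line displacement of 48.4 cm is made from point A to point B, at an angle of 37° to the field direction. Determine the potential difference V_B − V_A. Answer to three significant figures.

Only the component of displacement along E changes the potential: ΔV = −E·d·cosθ.
ΔV = −(3.40×10⁴ V/m)(0.484 m)cos37° = -1.31×10⁴ V.

-1.31×10⁴ V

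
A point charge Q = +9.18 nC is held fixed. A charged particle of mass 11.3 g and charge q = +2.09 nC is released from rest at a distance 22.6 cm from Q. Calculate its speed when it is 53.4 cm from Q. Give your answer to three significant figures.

8.83×10⁻³ m/s

Only the electrostatic force acts, so mechanical energy is conserved: ½mv² = U₁ − U₂ = kQq(1/r₁ − 1/r₂).
U₁ − U₂ = (8.99×10⁹ N·m²/C²)(9.18×10⁻⁹ C)(2.09×10⁻⁹ C)(1/0.226 − 1/0.534) = 4.40×10⁻⁷ J.
v = √(2·4.40×10⁻⁷/0.0113) = 8.83×10⁻³ m/s.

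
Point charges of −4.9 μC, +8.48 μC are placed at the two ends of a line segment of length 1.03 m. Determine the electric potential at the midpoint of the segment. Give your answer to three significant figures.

6.25×10⁴ V

Electric potential is a scalar, so the contributions from each charge add algebraically: V = Σ kqᵢ/rᵢ.
Each charge is 0.515 m from the midpoint.
V = k[(-4.90×10⁻⁶)/(0.515) + (8.48×10⁻⁶)/(0.515)] = 6.25×10⁴ V.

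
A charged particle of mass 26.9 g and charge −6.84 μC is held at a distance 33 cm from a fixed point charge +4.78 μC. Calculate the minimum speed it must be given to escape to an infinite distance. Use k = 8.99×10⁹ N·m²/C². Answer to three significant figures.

8.14 m/s

To just escape, total mechanical energy must reach zero at infinity: ½mv²_min + U = 0, so ½mv²_min = −U = |kQq|/r.
|U| = |kQq|/r = (8.99×10⁹ N·m²/C²)(4.78×10⁻⁶)(6.84×10⁻⁶)/(0.330) = 0.891 J.
v_min = √(2|U|/m) = √(2·0.891/0.0269) = 8.14 m/s.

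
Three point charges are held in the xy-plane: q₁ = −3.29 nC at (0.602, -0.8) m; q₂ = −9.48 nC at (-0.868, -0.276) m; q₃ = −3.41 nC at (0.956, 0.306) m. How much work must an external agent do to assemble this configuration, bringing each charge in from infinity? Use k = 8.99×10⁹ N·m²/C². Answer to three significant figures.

4.18×10⁻⁷ J

The work to assemble the configuration equals its total potential energy, U = Σ kqᵢqⱼ/rᵢⱼ over all pairs.
Pair separations: r₁₂ = 1.56 m, r₁₃ = 1.16 m, r₂₃ = 1.91 m.
U = (1.80×10⁻⁷) + (8.69×10⁻⁸) + (1.52×10⁻⁷) = 4.18×10⁻⁷ J.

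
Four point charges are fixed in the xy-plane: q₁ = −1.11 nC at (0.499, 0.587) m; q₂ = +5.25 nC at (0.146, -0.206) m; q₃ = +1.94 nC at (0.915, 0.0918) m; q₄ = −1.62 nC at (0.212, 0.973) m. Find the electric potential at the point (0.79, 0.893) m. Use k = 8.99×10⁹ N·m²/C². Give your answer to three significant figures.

9.97 V

Electric potential is a scalar, so the contributions from each charge add algebraically: V = Σ kqᵢ/rᵢ.
Distances from the field point to each charge: r₁ = 0.422 m, r₂ = 1.27 m, r₃ = 0.811 m, r₄ = 0.584 m.
V = k[(-1.11×10⁻⁹)/(0.422) + (5.25×10⁻⁹)/(1.27) + (1.94×10⁻⁹)/(0.811) + (-1.62×10⁻⁹)/(0.584)] = 9.97 V.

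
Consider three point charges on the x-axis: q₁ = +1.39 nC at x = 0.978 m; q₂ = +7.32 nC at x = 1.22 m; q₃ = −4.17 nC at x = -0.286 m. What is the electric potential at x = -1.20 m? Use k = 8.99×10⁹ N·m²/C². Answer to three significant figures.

-8.09 V

Electric potential is a scalar, so the contributions from each charge add algebraically: V = Σ kqᵢ/rᵢ.
Distances from the field point to each charge: r₁ = 2.18 m, r₂ = 2.42 m, r₃ = 0.914 m.
V = k[(1.39×10⁻⁹)/(2.18) + (7.32×10⁻⁹)/(2.42) + (-4.17×10⁻⁹)/(0.914)] = -8.09 V.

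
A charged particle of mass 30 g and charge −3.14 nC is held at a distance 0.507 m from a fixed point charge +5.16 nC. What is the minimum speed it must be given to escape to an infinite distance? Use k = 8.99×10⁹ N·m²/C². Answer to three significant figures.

To just escape, total mechanical energy must reach zero at infinity: ½mv²_min + U = 0, so ½mv²_min = −U = |kQq|/r.
|U| = |kQq|/r = (8.99×10⁹ N·m²/C²)(5.16×10⁻⁹)(3.14×10⁻⁹)/(0.507) = 2.87×10⁻⁷ J.
v_min = √(2|U|/m) = √(2·2.87×10⁻⁷/0.0300) = 4.38×10⁻³ m/s.

4.38×10⁻³ m/s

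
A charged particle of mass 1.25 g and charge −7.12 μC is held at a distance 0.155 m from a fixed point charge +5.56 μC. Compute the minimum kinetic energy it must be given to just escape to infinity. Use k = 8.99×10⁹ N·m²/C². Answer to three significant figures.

2.30 J

To just escape, total mechanical energy must reach zero at infinity: ½mv²_min + U = 0, so ½mv²_min = −U = |kQq|/r.
|U| = |kQq|/r = (8.99×10⁹ N·m²/C²)(5.56×10⁻⁶)(7.12×10⁻⁶)/(0.155) = 2.30 J.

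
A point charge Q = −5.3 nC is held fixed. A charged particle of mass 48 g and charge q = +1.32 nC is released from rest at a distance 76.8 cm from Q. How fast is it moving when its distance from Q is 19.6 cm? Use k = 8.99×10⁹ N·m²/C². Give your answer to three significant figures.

Only the electrostatic force acts, so mechanical energy is conserved: ½mv² = U₁ − U₂ = kQq(1/r₁ − 1/r₂).
U₁ − U₂ = (8.99×10⁹ N·m²/C²)(-5.30×10⁻⁹ C)(1.32×10⁻⁹ C)(1/0.768 − 1/0.196) = 2.39×10⁻⁷ J.
v = √(2·2.39×10⁻⁷/0.0480) = 3.16×10⁻³ m/s.

3.16×10⁻³ m/s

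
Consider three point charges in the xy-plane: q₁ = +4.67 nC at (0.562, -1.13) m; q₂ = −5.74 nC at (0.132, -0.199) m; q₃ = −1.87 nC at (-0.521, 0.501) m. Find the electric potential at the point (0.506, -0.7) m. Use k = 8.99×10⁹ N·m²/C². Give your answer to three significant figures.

The total potential is the scalar sum of each charge's contribution, V = Σ kqᵢ/rᵢ.
Distances from the field point to each charge: r₁ = 0.434 m, r₂ = 0.625 m, r₃ = 1.58 m.
V = k[(4.67×10⁻⁹)/(0.434) + (-5.74×10⁻⁹)/(0.625) + (-1.87×10⁻⁹)/(1.58)] = 3.64 V.

3.64 V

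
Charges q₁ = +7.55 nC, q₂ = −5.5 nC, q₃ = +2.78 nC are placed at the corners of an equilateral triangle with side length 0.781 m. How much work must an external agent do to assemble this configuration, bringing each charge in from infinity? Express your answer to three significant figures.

The assembly work is the sum of pairwise potential energies, U = Σ_{i<j} kqᵢqⱼ/rᵢⱼ.
All three pair separations equal the side length, 0.781 m.
U = (-4.78×10⁻⁷) + (2.42×10⁻⁷) + (-1.76×10⁻⁷) = -4.12×10⁻⁷ J.

-4.12×10⁻⁷ J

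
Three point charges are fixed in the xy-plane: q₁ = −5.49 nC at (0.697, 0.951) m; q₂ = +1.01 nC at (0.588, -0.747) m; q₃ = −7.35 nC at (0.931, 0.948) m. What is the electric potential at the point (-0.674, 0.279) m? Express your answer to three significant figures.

-64.7 V

The total potential is the scalar sum of each charge's contribution, V = Σ kqᵢ/rᵢ.
Distances from the field point to each charge: r₁ = 1.53 m, r₂ = 1.63 m, r₃ = 1.74 m.
V = k[(-5.49×10⁻⁹)/(1.53) + (1.01×10⁻⁹)/(1.63) + (-7.35×10⁻⁹)/(1.74)] = -64.7 V.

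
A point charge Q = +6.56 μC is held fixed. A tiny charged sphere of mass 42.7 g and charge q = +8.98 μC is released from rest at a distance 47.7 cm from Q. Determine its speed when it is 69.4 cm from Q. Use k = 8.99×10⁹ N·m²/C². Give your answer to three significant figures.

4.03 m/s

Only the electrostatic force acts, so mechanical energy is conserved: ½mv² = U₁ − U₂ = kQq(1/r₁ − 1/r₂).
U₁ − U₂ = (8.99×10⁹ N·m²/C²)(6.56×10⁻⁶ C)(8.98×10⁻⁶ C)(1/0.477 − 1/0.694) = 0.347 J.
v = √(2·0.347/0.0427) = 4.03 m/s.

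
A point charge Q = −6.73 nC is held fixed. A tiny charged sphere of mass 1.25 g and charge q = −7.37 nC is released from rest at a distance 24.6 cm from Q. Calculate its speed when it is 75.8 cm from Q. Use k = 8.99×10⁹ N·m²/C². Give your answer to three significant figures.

Only the electrostatic force acts, so mechanical energy is conserved: ½mv² = U₁ − U₂ = kQq(1/r₁ − 1/r₂).
U₁ − U₂ = (8.99×10⁹ N·m²/C²)(-6.73×10⁻⁹ C)(-7.37×10⁻⁹ C)(1/0.246 − 1/0.758) = 1.22×10⁻⁶ J.
v = √(2·1.22×10⁻⁶/1.25×10⁻³) = 0.0443 m/s.

0.0443 m/s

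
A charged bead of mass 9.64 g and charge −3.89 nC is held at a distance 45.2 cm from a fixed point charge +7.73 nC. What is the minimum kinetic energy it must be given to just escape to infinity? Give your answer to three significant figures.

To just escape, total mechanical energy must reach zero at infinity: ½mv²_min + U = 0, so ½mv²_min = −U = |kQq|/r.
|U| = |kQq|/r = (8.99×10⁹ N·m²/C²)(7.73×10⁻⁹)(3.89×10⁻⁹)/(0.452) = 5.98×10⁻⁷ J.

5.98×10⁻⁷ J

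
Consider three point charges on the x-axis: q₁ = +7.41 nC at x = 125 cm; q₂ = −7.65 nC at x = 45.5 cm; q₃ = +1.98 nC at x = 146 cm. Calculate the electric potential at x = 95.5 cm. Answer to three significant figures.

Electric potential is a scalar, so the contributions from each charge add algebraically: V = Σ kqᵢ/rᵢ.
Distances from the field point to each charge: r₁ = 0.295 m, r₂ = 0.500 m, r₃ = 0.505 m.
V = k[(7.41×10⁻⁹)/(0.295) + (-7.65×10⁻⁹)/(0.500) + (1.98×10⁻⁹)/(0.505)] = 124 V.

124 V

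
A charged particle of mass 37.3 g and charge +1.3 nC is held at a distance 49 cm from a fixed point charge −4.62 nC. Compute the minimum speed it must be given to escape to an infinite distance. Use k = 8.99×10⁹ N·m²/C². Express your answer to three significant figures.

2.43×10⁻³ m/s

To just escape, total mechanical energy must reach zero at infinity: ½mv²_min + U = 0, so ½mv²_min = −U = |kQq|/r.
|U| = |kQq|/r = (8.99×10⁹ N·m²/C²)(4.62×10⁻⁹)(1.30×10⁻⁹)/(0.490) = 1.10×10⁻⁷ J.
v_min = √(2|U|/m) = √(2·1.10×10⁻⁷/0.0373) = 2.43×10⁻³ m/s.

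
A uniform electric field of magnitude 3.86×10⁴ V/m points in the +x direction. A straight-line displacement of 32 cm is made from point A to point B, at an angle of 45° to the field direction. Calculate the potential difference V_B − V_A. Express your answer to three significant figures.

Only the component of displacement along E changes the potential: ΔV = −E·d·cosθ.
ΔV = −(3.86×10⁴ V/m)(0.320 m)cos45° = -8730 V.

-8730 V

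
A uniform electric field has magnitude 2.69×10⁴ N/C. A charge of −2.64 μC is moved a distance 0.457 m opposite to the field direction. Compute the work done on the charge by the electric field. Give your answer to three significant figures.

0.0325 J

The potential change for a displacement 0.457 m opposite to the field direction is ΔV = +Ed = 1.23×10⁴ V.
W_field = −qΔV = 0.0325 J.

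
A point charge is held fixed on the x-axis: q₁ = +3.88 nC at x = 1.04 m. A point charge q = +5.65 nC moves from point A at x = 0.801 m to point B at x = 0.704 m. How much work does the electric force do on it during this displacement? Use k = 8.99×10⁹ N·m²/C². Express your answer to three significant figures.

2.38×10⁻⁷ J

The work done by the electric force is W_field = −ΔU = −q(V_B − V_A) = q(V_A − V_B).
At A: distance to the source charge is 0.239 m; V_A = kq₁/r = 146 V.
At B: distance to the source charge is 0.336 m; V_B = kq₁/r = 104 V.
ΔV = V_B − V_A = -42.1 V.
W_field = −qΔV = −(5.65×10⁻⁹ C)(-42.1 V) = 2.38×10⁻⁷ J.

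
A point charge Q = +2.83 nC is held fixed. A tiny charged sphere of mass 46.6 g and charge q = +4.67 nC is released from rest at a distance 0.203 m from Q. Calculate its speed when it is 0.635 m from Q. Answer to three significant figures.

Only the electrostatic force acts, so mechanical energy is conserved: ½mv² = U₁ − U₂ = kQq(1/r₁ − 1/r₂).
U₁ − U₂ = (8.99×10⁹ N·m²/C²)(2.83×10⁻⁹ C)(4.67×10⁻⁹ C)(1/0.203 − 1/0.635) = 3.98×10⁻⁷ J.
v = √(2·3.98×10⁻⁷/0.0466) = 4.13×10⁻³ m/s.

4.13×10⁻³ m/s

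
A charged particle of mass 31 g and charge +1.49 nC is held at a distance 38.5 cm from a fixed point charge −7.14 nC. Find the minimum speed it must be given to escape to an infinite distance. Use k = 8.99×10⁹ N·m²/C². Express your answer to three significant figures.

4.00×10⁻³ m/s

To just escape, total mechanical energy must reach zero at infinity: ½mv²_min + U = 0, so ½mv²_min = −U = |kQq|/r.
|U| = |kQq|/r = (8.99×10⁹ N·m²/C²)(7.14×10⁻⁹)(1.49×10⁻⁹)/(0.385) = 2.48×10⁻⁷ J.
v_min = √(2|U|/m) = √(2·2.48×10⁻⁷/0.0310) = 4.00×10⁻³ m/s.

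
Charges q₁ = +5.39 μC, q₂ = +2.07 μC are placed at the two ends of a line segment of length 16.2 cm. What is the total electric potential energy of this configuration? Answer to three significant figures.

The work to assemble the configuration equals its total potential energy, U = Σ kqᵢqⱼ/rᵢⱼ over all pairs.
The separation is r = 0.162 m.
U = (0.619) = 0.619 J.

0.619 J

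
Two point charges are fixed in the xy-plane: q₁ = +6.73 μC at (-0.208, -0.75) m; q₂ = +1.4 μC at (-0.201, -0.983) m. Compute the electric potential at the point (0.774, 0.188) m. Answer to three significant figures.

5.28×10⁴ V

The total potential is the scalar sum of each charge's contribution, V = Σ kqᵢ/rᵢ.
Distances from the field point to each charge: r₁ = 1.36 m, r₂ = 1.52 m.
V = k[(6.73×10⁻⁶)/(1.36) + (1.40×10⁻⁶)/(1.52)] = 5.28×10⁴ V.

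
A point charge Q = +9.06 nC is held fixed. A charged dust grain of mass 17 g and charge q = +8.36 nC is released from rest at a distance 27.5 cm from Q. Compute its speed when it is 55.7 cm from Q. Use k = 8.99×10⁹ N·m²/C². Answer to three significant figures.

Only the electrostatic force acts, so mechanical energy is conserved: ½mv² = U₁ − U₂ = kQq(1/r₁ − 1/r₂).
U₁ − U₂ = (8.99×10⁹ N·m²/C²)(9.06×10⁻⁹ C)(8.36×10⁻⁹ C)(1/0.275 − 1/0.557) = 1.25×10⁻⁶ J.
v = √(2·1.25×10⁻⁶/0.0170) = 0.0121 m/s.

0.0121 m/s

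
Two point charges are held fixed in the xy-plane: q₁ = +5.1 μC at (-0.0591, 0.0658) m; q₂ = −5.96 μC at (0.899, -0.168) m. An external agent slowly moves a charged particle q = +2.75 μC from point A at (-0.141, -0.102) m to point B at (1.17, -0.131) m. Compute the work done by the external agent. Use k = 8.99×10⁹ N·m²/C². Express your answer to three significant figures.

For quasistatic motion the external work equals the change in potential energy: W_ext = qΔV = q(V_B − V_A).
At A: distances to the source charges are 0.187 m, 1.04 m; V_A = Σ kqᵢ/rᵢ = 1.94×10⁵ V.
At B: distances to the source charges are 1.24 m, 0.274 m; V_B = Σ kqᵢ/rᵢ = -1.59×10⁵ V.
ΔV = V_B − V_A = -3.53×10⁵ V.
W_ext = qΔV = (2.75×10⁻⁶ C)(-3.53×10⁵ V) = -0.971 J.

-0.971 J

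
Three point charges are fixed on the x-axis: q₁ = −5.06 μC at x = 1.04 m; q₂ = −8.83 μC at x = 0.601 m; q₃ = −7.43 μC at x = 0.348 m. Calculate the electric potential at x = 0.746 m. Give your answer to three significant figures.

Electric potential is a scalar, so the contributions from each charge add algebraically: V = Σ kqᵢ/rᵢ.
Distances from the field point to each charge: r₁ = 0.294 m, r₂ = 0.145 m, r₃ = 0.398 m.
V = k[(-5.06×10⁻⁶)/(0.294) + (-8.83×10⁻⁶)/(0.145) + (-7.43×10⁻⁶)/(0.398)] = -8.70×10⁵ V.

-8.70×10⁵ V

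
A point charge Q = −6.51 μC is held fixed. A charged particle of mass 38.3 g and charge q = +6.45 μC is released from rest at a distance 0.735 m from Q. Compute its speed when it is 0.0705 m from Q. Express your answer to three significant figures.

Only the electrostatic force acts, so mechanical energy is conserved: ½mv² = U₁ − U₂ = kQq(1/r₁ − 1/r₂).
U₁ − U₂ = (8.99×10⁹ N·m²/C²)(-6.51×10⁻⁶ C)(6.45×10⁻⁶ C)(1/0.735 − 1/0.0705) = 4.84 J.
v = √(2·4.84/0.0383) = 15.9 m/s.

15.9 m/s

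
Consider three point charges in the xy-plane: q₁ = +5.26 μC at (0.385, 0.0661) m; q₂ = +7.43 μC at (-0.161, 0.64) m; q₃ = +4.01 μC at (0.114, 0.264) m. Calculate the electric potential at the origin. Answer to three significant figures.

Electric potential is a scalar, so the contributions from each charge add algebraically: V = Σ kqᵢ/rᵢ.
Distances from the field point to each charge: r₁ = 0.391 m, r₂ = 0.660 m, r₃ = 0.288 m.
V = k[(5.26×10⁻⁶)/(0.391) + (7.43×10⁻⁶)/(0.660) + (4.01×10⁻⁶)/(0.288)] = 3.48×10⁵ V.

3.48×10⁵ V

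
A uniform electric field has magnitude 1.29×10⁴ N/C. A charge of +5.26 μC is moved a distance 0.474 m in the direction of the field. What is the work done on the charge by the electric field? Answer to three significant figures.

The potential change for a displacement 0.474 m in the direction of the field is ΔV = −Ed = -6110 V.
W_field = −qΔV = 0.0322 J.

0.0322 J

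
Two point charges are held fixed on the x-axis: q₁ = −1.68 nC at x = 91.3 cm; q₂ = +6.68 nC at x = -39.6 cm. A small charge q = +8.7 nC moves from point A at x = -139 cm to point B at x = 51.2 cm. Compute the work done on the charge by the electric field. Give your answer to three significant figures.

The work done by the electric force is W_field = −ΔU = −q(V_B − V_A) = q(V_A − V_B).
At A: distances to the source charges are 2.30 m, 0.994 m; V_A = Σ kqᵢ/rᵢ = 53.9 V.
At B: distances to the source charges are 0.401 m, 0.908 m; V_B = Σ kqᵢ/rᵢ = 28.5 V.
ΔV = V_B − V_A = -25.4 V.
W_field = −qΔV = −(8.70×10⁻⁹ C)(-25.4 V) = 2.21×10⁻⁷ J.

2.21×10⁻⁷ J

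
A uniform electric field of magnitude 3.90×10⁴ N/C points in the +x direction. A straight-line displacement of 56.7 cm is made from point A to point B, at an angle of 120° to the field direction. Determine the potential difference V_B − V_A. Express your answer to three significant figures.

Only the component of displacement along E changes the potential: ΔV = −E·d·cosθ.
ΔV = −(3.90×10⁴ V/m)(0.567 m)cos120° = 1.11×10⁴ V.

1.11×10⁴ V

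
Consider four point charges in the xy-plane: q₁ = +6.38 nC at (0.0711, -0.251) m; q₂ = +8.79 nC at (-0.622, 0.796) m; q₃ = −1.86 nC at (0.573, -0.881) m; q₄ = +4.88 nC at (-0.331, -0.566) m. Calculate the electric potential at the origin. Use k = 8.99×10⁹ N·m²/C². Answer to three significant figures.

349 V

The total potential is the scalar sum of each charge's contribution, V = Σ kqᵢ/rᵢ.
Distances from the field point to each charge: r₁ = 0.261 m, r₂ = 1.01 m, r₃ = 1.05 m, r₄ = 0.656 m.
V = k[(6.38×10⁻⁹)/(0.261) + (8.79×10⁻⁹)/(1.01) + (-1.86×10⁻⁹)/(1.05) + (4.88×10⁻⁹)/(0.656)] = 349 V.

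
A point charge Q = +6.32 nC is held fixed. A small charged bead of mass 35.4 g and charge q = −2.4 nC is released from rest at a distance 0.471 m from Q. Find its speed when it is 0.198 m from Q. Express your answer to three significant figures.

4.75×10⁻³ m/s

Only the electrostatic force acts, so mechanical energy is conserved: ½mv² = U₁ − U₂ = kQq(1/r₁ − 1/r₂).
U₁ − U₂ = (8.99×10⁹ N·m²/C²)(6.32×10⁻⁹ C)(-2.40×10⁻⁹ C)(1/0.471 − 1/0.198) = 3.99×10⁻⁷ J.
v = √(2·3.99×10⁻⁷/0.0354) = 4.75×10⁻³ m/s.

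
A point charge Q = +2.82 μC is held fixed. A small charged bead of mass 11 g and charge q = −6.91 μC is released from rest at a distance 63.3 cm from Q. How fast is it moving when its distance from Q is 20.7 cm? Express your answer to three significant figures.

Only the electrostatic force acts, so mechanical energy is conserved: ½mv² = U₁ − U₂ = kQq(1/r₁ − 1/r₂).
U₁ − U₂ = (8.99×10⁹ N·m²/C²)(2.82×10⁻⁶ C)(-6.91×10⁻⁶ C)(1/0.633 − 1/0.207) = 0.570 J.
v = √(2·0.570/0.0110) = 10.2 m/s.

10.2 m/s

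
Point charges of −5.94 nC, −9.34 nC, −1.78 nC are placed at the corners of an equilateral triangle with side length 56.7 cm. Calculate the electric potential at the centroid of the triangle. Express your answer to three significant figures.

-469 V

Electric potential is a scalar, so the contributions from each charge add algebraically: V = Σ kqᵢ/rᵢ.
The distance from each vertex to the centroid is a/√3 = 0.327 m.
V = k[(-5.94×10⁻⁹)/(0.327) + (-9.34×10⁻⁹)/(0.327) + (-1.78×10⁻⁹)/(0.327)] = -469 V.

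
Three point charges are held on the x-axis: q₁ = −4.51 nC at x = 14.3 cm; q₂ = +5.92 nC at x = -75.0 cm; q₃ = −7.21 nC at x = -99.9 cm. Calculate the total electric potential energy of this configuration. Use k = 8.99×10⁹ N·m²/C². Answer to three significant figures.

-1.55×10⁻⁶ J

The work to assemble the configuration equals its total potential energy, U = Σ kqᵢqⱼ/rᵢⱼ over all pairs.
Pair separations: r₁₂ = 0.893 m, r₁₃ = 1.14 m, r₂₃ = 0.249 m.
U = (-2.69×10⁻⁷) + (2.56×10⁻⁷) + (-1.54×10⁻⁶) = -1.55×10⁻⁶ J.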